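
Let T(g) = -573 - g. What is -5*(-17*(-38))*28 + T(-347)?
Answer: -90666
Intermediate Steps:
-5*(-17*(-38))*28 + T(-347) = -5*(-17*(-38))*28 + (-573 - 1*(-347)) = -3230*28 + (-573 + 347) = -5*18088 - 226 = -90440 - 226 = -90666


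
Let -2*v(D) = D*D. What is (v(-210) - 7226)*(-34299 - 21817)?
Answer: 1642852016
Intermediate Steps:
v(D) = -D²/2 (v(D) = -D*D/2 = -D²/2)
(v(-210) - 7226)*(-34299 - 21817) = (-½*(-210)² - 7226)*(-34299 - 21817) = (-½*44100 - 7226)*(-56116) = (-22050 - 7226)*(-56116) = -29276*(-56116) = 1642852016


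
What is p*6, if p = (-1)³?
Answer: -6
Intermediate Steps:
p = -1
p*6 = -1*6 = -6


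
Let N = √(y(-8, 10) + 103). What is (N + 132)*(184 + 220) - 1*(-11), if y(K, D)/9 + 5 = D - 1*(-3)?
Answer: 53339 + 2020*√7 ≈ 58683.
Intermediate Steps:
y(K, D) = -18 + 9*D (y(K, D) = -45 + 9*(D - 1*(-3)) = -45 + 9*(D + 3) = -45 + 9*(3 + D) = -45 + (27 + 9*D) = -18 + 9*D)
N = 5*√7 (N = √((-18 + 9*10) + 103) = √((-18 + 90) + 103) = √(72 + 103) = √175 = 5*√7 ≈ 13.229)
(N + 132)*(184 + 220) - 1*(-11) = (5*√7 + 132)*(184 + 220) - 1*(-11) = (132 + 5*√7)*404 + 11 = (53328 + 2020*√7) + 11 = 53339 + 2020*√7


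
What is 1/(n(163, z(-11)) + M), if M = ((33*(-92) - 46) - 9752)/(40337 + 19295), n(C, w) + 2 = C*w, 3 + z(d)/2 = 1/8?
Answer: -29816/28011095 ≈ -0.0010644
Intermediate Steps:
z(d) = -23/4 (z(d) = -6 + 2/8 = -6 + 2*(⅛) = -6 + ¼ = -23/4)
n(C, w) = -2 + C*w
M = -6417/29816 (M = ((-3036 - 46) - 9752)/59632 = (-3082 - 9752)*(1/59632) = -12834*1/59632 = -6417/29816 ≈ -0.21522)
1/(n(163, z(-11)) + M) = 1/((-2 + 163*(-23/4)) - 6417/29816) = 1/((-2 - 3749/4) - 6417/29816) = 1/(-3757/4 - 6417/29816) = 1/(-28011095/29816) = -29816/28011095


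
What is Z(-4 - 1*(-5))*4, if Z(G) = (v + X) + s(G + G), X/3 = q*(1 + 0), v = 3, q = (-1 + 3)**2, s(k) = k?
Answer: 68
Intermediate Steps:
q = 4 (q = 2**2 = 4)
X = 12 (X = 3*(4*(1 + 0)) = 3*(4*1) = 3*4 = 12)
Z(G) = 15 + 2*G (Z(G) = (3 + 12) + (G + G) = 15 + 2*G)
Z(-4 - 1*(-5))*4 = (15 + 2*(-4 - 1*(-5)))*4 = (15 + 2*(-4 + 5))*4 = (15 + 2*1)*4 = (15 + 2)*4 = 17*4 = 68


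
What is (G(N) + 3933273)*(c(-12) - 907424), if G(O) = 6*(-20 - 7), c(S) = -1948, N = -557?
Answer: -3576661016292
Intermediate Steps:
G(O) = -162 (G(O) = 6*(-27) = -162)
(G(N) + 3933273)*(c(-12) - 907424) = (-162 + 3933273)*(-1948 - 907424) = 3933111*(-909372) = -3576661016292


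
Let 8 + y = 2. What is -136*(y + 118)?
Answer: -15232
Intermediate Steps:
y = -6 (y = -8 + 2 = -6)
-136*(y + 118) = -136*(-6 + 118) = -136*112 = -15232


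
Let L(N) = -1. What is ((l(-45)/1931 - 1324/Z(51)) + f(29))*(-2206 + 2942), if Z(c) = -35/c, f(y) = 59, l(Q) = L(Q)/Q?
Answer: 890109007168/608265 ≈ 1.4634e+6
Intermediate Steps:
l(Q) = -1/Q
((l(-45)/1931 - 1324/Z(51)) + f(29))*(-2206 + 2942) = ((-1/(-45)/1931 - 1324/((-35/51))) + 59)*(-2206 + 2942) = ((-1*(-1/45)*(1/1931) - 1324/((-35*1/51))) + 59)*736 = (((1/45)*(1/1931) - 1324/(-35/51)) + 59)*736 = ((1/86895 - 1324*(-51/35)) + 59)*736 = ((1/86895 + 67524/35) + 59)*736 = (1173499603/608265 + 59)*736 = (1209387238/608265)*736 = 890109007168/608265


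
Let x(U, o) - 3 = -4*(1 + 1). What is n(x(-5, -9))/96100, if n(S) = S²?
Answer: 1/3844 ≈ 0.00026015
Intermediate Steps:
x(U, o) = -5 (x(U, o) = 3 - 4*(1 + 1) = 3 - 4*2 = 3 - 8 = -5)
n(x(-5, -9))/96100 = (-5)²/96100 = 25*(1/96100) = 1/3844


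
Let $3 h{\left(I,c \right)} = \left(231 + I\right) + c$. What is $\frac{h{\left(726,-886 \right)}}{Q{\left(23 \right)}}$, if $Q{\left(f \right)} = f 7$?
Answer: $\frac{71}{483} \approx 0.147$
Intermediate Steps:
$h{\left(I,c \right)} = 77 + \frac{I}{3} + \frac{c}{3}$ ($h{\left(I,c \right)} = \frac{\left(231 + I\right) + c}{3} = \frac{231 + I + c}{3} = 77 + \frac{I}{3} + \frac{c}{3}$)
$Q{\left(f \right)} = 7 f$
$\frac{h{\left(726,-886 \right)}}{Q{\left(23 \right)}} = \frac{77 + \frac{1}{3} \cdot 726 + \frac{1}{3} \left(-886\right)}{7 \cdot 23} = \frac{77 + 242 - \frac{886}{3}}{161} = \frac{71}{3} \cdot \frac{1}{161} = \frac{71}{483}$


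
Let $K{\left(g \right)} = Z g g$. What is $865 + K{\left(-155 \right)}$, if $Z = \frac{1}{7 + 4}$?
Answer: $\frac{33540}{11} \approx 3049.1$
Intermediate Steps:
$Z = \frac{1}{11} \approx 0.090909$
$K{\left(g \right)} = \frac{g^{2}}{11}$ ($K{\left(g \right)} = \frac{g}{11} g = \frac{g^{2}}{11}$)
$865 + K{\left(-155 \right)} = 865 + \frac{\left(-155\right)^{2}}{11} = 865 + \frac{1}{11} \cdot 24025 = 865 + \frac{24025}{11} = \frac{33540}{11}$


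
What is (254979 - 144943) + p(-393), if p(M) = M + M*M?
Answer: 264092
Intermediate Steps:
p(M) = M + M²
(254979 - 144943) + p(-393) = (254979 - 144943) - 393*(1 - 393) = 110036 - 393*(-392) = 110036 + 154056 = 264092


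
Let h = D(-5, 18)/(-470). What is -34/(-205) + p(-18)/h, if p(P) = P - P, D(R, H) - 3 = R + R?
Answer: 34/205 ≈ 0.16585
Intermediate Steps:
D(R, H) = 3 + 2*R (D(R, H) = 3 + (R + R) = 3 + 2*R)
p(P) = 0
h = 7/470 (h = (3 + 2*(-5))/(-470) = (3 - 10)*(-1/470) = -7*(-1/470) = 7/470 ≈ 0.014894)
-34/(-205) + p(-18)/h = -34/(-205) + 0/(7/470) = -34*(-1/205) + 0*(470/7) = 34/205 + 0 = 34/205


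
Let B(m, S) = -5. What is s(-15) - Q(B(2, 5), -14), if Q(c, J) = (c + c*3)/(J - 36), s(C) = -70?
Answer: -352/5 ≈ -70.400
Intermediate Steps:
Q(c, J) = 4*c/(-36 + J) (Q(c, J) = (c + 3*c)/(-36 + J) = (4*c)/(-36 + J) = 4*c/(-36 + J))
s(-15) - Q(B(2, 5), -14) = -70 - 4*(-5)/(-36 - 14) = -70 - 4*(-5)/(-50) = -70 - 4*(-5)*(-1)/50 = -70 - 1*⅖ = -70 - ⅖ = -352/5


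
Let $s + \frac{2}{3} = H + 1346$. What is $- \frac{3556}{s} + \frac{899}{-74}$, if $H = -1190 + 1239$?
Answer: $- \frac{4549949}{309542} \approx -14.699$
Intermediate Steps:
$H = 49$
$s = \frac{4183}{3}$ ($s = - \frac{2}{3} + \left(49 + 1346\right) = - \frac{2}{3} + 1395 = \frac{4183}{3} \approx 1394.3$)
$- \frac{3556}{s} + \frac{899}{-74} = - \frac{3556}{\frac{4183}{3}} + \frac{899}{-74} = \left(-3556\right) \frac{3}{4183} + 899 \left(- \frac{1}{74}\right) = - \frac{10668}{4183} - \frac{899}{74} = - \frac{4549949}{309542}$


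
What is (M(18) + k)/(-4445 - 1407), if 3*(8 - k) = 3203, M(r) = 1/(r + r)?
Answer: 38147/210672 ≈ 0.18107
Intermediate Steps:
M(r) = 1/(2*r)
k = -3179/3 (k = 8 - ⅓*3203 = 8 - 3203/3 = -3179/3 ≈ -1059.7)
(M(18) + k)/(-4445 - 1407) = ((½)/18 - 3179/3)/(-4445 - 1407) = ((½)*(1/18) - 3179/3)/(-5852) = (1/36 - 3179/3)*(-1/5852) = -38147/36*(-1/5852) = 38147/210672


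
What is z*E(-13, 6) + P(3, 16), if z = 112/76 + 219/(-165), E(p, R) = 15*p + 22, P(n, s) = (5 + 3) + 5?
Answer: -12884/1045 ≈ -12.329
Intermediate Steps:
P(n, s) = 13 (P(n, s) = 8 + 5 = 13)
E(p, R) = 22 + 15*p
z = 153/1045 (z = 112*(1/76) + 219*(-1/165) = 28/19 - 73/55 = 153/1045 ≈ 0.14641)
z*E(-13, 6) + P(3, 16) = 153*(22 + 15*(-13))/1045 + 13 = 153*(22 - 195)/1045 + 13 = (153/1045)*(-173) + 13 = -26469/1045 + 13 = -12884/1045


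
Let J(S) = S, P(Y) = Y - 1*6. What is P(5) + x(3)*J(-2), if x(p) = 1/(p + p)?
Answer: -4/3 ≈ -1.3333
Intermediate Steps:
P(Y) = -6 + Y (P(Y) = Y - 6 = -6 + Y)
x(p) = 1/(2*p)
P(5) + x(3)*J(-2) = (-6 + 5) + ((½)/3)*(-2) = -1 + ((½)*(⅓))*(-2) = -1 + (⅙)*(-2) = -1 - ⅓ = -4/3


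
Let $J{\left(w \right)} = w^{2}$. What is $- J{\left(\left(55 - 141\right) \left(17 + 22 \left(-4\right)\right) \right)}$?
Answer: $-37283236$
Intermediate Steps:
$- J{\left(\left(55 - 141\right) \left(17 + 22 \left(-4\right)\right) \right)} = - \left(\left(55 - 141\right) \left(17 + 22 \left(-4\right)\right)\right)^{2} = - \left(- 86 \left(17 - 88\right)\right)^{2} = - \left(\left(-86\right) \left(-71\right)\right)^{2} = - 6106^{2} = \left(-1\right) 37283236 = -37283236$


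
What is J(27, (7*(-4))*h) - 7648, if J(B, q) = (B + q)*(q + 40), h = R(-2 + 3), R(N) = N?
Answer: -7660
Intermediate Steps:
h = 1 (h = -2 + 3 = 1)
J(B, q) = (40 + q)*(B + q) (J(B, q) = (B + q)*(40 + q) = (40 + q)*(B + q))
J(27, (7*(-4))*h) - 7648 = (((7*(-4))*1)² + 40*27 + 40*((7*(-4))*1) + 27*((7*(-4))*1)) - 7648 = ((-28*1)² + 1080 + 40*(-28*1) + 27*(-28*1)) - 7648 = ((-28)² + 1080 + 40*(-28) + 27*(-28)) - 7648 = (784 + 1080 - 1120 - 756) - 7648 = -12 - 7648 = -7660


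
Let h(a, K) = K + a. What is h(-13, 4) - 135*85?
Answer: -11484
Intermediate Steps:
h(-13, 4) - 135*85 = (4 - 13) - 135*85 = -9 - 11475 = -11484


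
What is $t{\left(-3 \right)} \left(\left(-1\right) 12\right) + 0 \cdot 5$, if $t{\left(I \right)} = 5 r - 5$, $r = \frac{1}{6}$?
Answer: $50$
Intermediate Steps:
$r = \frac{1}{6} \approx 0.16667$
$t{\left(I \right)} = - \frac{25}{6}$ ($t{\left(I \right)} = 5 \cdot \frac{1}{6} - 5 = \frac{5}{6} - 5 = - \frac{25}{6}$)
$t{\left(-3 \right)} \left(\left(-1\right) 12\right) + 0 \cdot 5 = - \frac{25 \left(\left(-1\right) 12\right)}{6} + 0 \cdot 5 = \left(- \frac{25}{6}\right) \left(-12\right) + 0 = 50 + 0 = 50$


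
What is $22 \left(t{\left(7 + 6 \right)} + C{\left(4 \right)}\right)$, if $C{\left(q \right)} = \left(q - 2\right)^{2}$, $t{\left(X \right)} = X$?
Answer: $374$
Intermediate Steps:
$C{\left(q \right)} = \left(-2 + q\right)^{2}$
$22 \left(t{\left(7 + 6 \right)} + C{\left(4 \right)}\right) = 22 \left(\left(7 + 6\right) + \left(-2 + 4\right)^{2}\right) = 22 \left(13 + 2^{2}\right) = 22 \left(13 + 4\right) = 22 \cdot 17 = 374$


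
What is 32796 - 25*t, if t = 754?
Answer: 13946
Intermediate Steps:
32796 - 25*t = 32796 - 25*754 = 32796 - 18850 = 13946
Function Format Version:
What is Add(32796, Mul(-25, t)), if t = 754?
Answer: 13946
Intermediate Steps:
Add(32796, Mul(-25, t)) = Add(32796, Mul(-25, 754)) = Add(32796, -18850) = 13946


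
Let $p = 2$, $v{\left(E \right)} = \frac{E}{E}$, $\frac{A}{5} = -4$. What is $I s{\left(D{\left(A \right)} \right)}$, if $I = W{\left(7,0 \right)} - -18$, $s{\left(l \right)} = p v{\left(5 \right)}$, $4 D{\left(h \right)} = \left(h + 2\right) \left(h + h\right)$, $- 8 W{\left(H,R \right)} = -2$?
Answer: $\frac{73}{2} \approx 36.5$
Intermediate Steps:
$A = -20$ ($A = 5 \left(-4\right) = -20$)
$v{\left(E \right)} = 1$
$W{\left(H,R \right)} = \frac{1}{4}$ ($W{\left(H,R \right)} = \left(- \frac{1}{8}\right) \left(-2\right) = \frac{1}{4}$)
$D{\left(h \right)} = \frac{h \left(2 + h\right)}{2}$ ($D{\left(h \right)} = \frac{\left(h + 2\right) \left(h + h\right)}{4} = \frac{\left(2 + h\right) 2 h}{4} = \frac{2 h \left(2 + h\right)}{4} = \frac{h \left(2 + h\right)}{2}$)
$s{\left(l \right)} = 2$ ($s{\left(l \right)} = 2 \cdot 1 = 2$)
$I = \frac{73}{4}$ ($I = \frac{1}{4} - -18 = \frac{1}{4} + 18 = \frac{73}{4} \approx 18.25$)
$I s{\left(D{\left(A \right)} \right)} = \frac{73}{4} \cdot 2 = \frac{73}{2}$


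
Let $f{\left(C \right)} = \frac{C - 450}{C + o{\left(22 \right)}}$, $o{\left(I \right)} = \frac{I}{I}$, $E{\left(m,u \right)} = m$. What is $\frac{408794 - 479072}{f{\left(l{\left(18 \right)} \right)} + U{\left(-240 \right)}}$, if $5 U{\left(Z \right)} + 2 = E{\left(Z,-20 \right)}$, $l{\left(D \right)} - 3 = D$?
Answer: $\frac{702780}{679} \approx 1035.0$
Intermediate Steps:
$l{\left(D \right)} = 3 + D$
$o{\left(I \right)} = 1$
$f{\left(C \right)} = \frac{-450 + C}{1 + C}$ ($f{\left(C \right)} = \frac{C - 450}{C + 1} = \frac{-450 + C}{1 + C}$)
$U{\left(Z \right)} = - \frac{2}{5} + \frac{Z}{5}$
$\frac{408794 - 479072}{f{\left(l{\left(18 \right)} \right)} + U{\left(-240 \right)}} = \frac{408794 - 479072}{\frac{-450 + \left(3 + 18\right)}{1 + \left(3 + 18\right)} + \left(- \frac{2}{5} + \frac{1}{5} \left(-240\right)\right)} = - \frac{70278}{\frac{-450 + 21}{1 + 21} - \frac{242}{5}} = - \frac{70278}{\frac{1}{22} \left(-429\right) - \frac{242}{5}} = - \frac{70278}{- \frac{39}{2} - \frac{242}{5}} = - \frac{70278}{- \frac{679}{10}} = \left(-70278\right) \left(- \frac{10}{679}\right) = \frac{702780}{679}$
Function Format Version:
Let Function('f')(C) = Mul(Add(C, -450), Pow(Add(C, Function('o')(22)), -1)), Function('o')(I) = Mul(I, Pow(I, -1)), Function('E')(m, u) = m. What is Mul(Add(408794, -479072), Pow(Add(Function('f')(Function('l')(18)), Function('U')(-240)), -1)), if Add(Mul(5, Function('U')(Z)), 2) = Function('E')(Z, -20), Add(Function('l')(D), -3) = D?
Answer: Rational(702780, 679) ≈ 1035.0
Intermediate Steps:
Function('l')(D) = Add(3, D)
Function('o')(I) = 1
Function('f')(C) = Mul(Pow(Add(1, C), -1), Add(-450, C)) (Function('f')(C) = Mul(Add(C, -450), Pow(Add(C, 1), -1)) = Mul(Add(-450, C), Pow(Add(1, C), -1)) = Mul(Pow(Add(1, C), -1), Add(-450, C)))
Function('U')(Z) = Add(Rational(-2, 5), Mul(Rational(1, 5), Z))
Mul(Add(408794, -479072), Pow(Add(Function('f')(Function('l')(18)), Function('U')(-240)), -1)) = Mul(Add(408794, -479072), Pow(Add(Mul(Pow(Add(1, Add(3, 18)), -1), Add(-450, Add(3, 18))), Add(Rational(-2, 5), Mul(Rational(1, 5), -240))), -1)) = Mul(-70278, Pow(Add(Mul(Pow(Add(1, 21), -1), Add(-450, 21)), Add(Rational(-2, 5), -48)), -1)) = Mul(-70278, Pow(Add(Mul(Pow(22, -1), -429), Rational(-242, 5)), -1)) = Mul(-70278, Pow(Add(Mul(Rational(1, 22), -429), Rational(-242, 5)), -1)) = Mul(-70278, Pow(Add(Rational(-39, 2), Rational(-242, 5)), -1)) = Mul(-70278, Pow(Rational(-679, 10), -1)) = Mul(-70278, Rational(-10, 679)) = Rational(702780, 679)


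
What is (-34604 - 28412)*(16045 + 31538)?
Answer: -2998490328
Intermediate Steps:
(-34604 - 28412)*(16045 + 31538) = -63016*47583 = -2998490328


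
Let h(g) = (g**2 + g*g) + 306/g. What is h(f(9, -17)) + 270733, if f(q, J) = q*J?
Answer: 317549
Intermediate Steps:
f(q, J) = J*q
h(g) = 2*g**2 + 306/g (h(g) = (g**2 + g**2) + 306/g = 2*g**2 + 306/g)
h(f(9, -17)) + 270733 = 2*(153 + (-17*9)**3)/((-17*9)) + 270733 = 2*(153 + (-153)**3)/(-153) + 270733 = 2*(-1/153)*(153 - 3581577) + 270733 = 2*(-1/153)*(-3581424) + 270733 = 46816 + 270733 = 317549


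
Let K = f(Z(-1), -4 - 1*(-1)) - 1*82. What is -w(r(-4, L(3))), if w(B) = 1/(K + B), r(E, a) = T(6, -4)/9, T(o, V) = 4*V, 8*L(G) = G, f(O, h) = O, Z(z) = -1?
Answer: 9/763 ≈ 0.011796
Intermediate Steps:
L(G) = G/8
r(E, a) = -16/9 (r(E, a) = (4*(-4))/9 = -16*⅑ = -16/9)
K = -83 (K = -1 - 1*82 = -1 - 82 = -83)
w(B) = 1/(-83 + B)
-w(r(-4, L(3))) = -1/(-83 - 16/9) = -1/(-763/9) = -1*(-9/763) = 9/763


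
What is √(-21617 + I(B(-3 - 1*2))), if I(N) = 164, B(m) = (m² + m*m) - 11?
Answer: I*√21453 ≈ 146.47*I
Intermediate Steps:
B(m) = -11 + 2*m² (B(m) = (m² + m²) - 11 = 2*m² - 11 = -11 + 2*m²)
√(-21617 + I(B(-3 - 1*2))) = √(-21617 + 164) = √(-21453) = I*√21453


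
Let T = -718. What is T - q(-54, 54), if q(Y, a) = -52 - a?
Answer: -612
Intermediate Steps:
T - q(-54, 54) = -718 - (-52 - 1*54) = -718 - (-52 - 54) = -718 - 1*(-106) = -718 + 106 = -612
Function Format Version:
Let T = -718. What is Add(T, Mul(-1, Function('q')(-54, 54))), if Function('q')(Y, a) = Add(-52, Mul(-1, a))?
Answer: -612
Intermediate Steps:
Add(T, Mul(-1, Function('q')(-54, 54))) = Add(-718, Mul(-1, Add(-52, Mul(-1, 54)))) = Add(-718, Mul(-1, Add(-52, -54))) = Add(-718, Mul(-1, -106)) = Add(-718, 106) = -612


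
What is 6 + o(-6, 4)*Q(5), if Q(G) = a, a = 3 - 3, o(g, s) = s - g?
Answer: 6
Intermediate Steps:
a = 0
Q(G) = 0
6 + o(-6, 4)*Q(5) = 6 + (4 - 1*(-6))*0 = 6 + (4 + 6)*0 = 6 + 10*0 = 6 + 0 = 6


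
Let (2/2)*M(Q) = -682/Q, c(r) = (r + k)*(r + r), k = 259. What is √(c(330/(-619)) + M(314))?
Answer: I*√2623301275397/97183 ≈ 16.666*I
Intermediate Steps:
c(r) = 2*r*(259 + r) (c(r) = (r + 259)*(r + r) = (259 + r)*(2*r) = 2*r*(259 + r))
M(Q) = -682/Q
√(c(330/(-619)) + M(314)) = √(2*(330/(-619))*(259 + 330/(-619)) - 682/314) = √(2*(330*(-1/619))*(259 + 330*(-1/619)) - 682*1/314) = √(2*(-330/619)*(259 - 330/619) - 341/157) = √(2*(-330/619)*(159991/619) - 341/157) = √(-105594060/383161 - 341/157) = √(-16708925321/60156277) = I*√2623301275397/97183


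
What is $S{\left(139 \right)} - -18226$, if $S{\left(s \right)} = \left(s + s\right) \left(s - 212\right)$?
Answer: $-2068$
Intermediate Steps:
$S{\left(s \right)} = 2 s \left(-212 + s\right)$
$S{\left(139 \right)} - -18226 = 2 \cdot 139 \left(-212 + 139\right) - -18226 = 2 \cdot 139 \left(-73\right) + 18226 = -20294 + 18226 = -2068$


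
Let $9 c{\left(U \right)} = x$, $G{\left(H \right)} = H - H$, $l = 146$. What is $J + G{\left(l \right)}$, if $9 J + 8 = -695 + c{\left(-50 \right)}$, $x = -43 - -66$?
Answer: $- \frac{6304}{81} \approx -77.827$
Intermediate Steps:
$G{\left(H \right)} = 0$
$x = 23$ ($x = -43 + 66 = 23$)
$c{\left(U \right)} = \frac{23}{9}$ ($c{\left(U \right)} = \frac{1}{9} \cdot 23 = \frac{23}{9}$)
$J = - \frac{6304}{81}$ ($J = - \frac{8}{9} + \frac{-695 + \frac{23}{9}}{9} = - \frac{8}{9} + \frac{1}{9} \left(- \frac{6232}{9}\right) = - \frac{8}{9} - \frac{6232}{81} = - \frac{6304}{81} \approx -77.827$)
$J + G{\left(l \right)} = - \frac{6304}{81} + 0 = - \frac{6304}{81}$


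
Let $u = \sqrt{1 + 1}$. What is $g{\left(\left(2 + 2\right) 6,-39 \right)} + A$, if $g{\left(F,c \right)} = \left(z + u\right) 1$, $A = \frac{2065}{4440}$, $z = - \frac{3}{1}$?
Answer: $- \frac{2251}{888} + \sqrt{2} \approx -1.1207$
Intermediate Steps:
$z = -3$ ($z = \left(-3\right) 1 = -3$)
$u = \sqrt{2} \approx 1.4142$
$A = \frac{413}{888}$ ($A = 2065 \cdot \frac{1}{4440} = \frac{413}{888} \approx 0.46509$)
$g{\left(F,c \right)} = -3 + \sqrt{2}$ ($g{\left(F,c \right)} = \left(-3 + \sqrt{2}\right) 1 = -3 + \sqrt{2}$)
$g{\left(\left(2 + 2\right) 6,-39 \right)} + A = \left(-3 + \sqrt{2}\right) + \frac{413}{888} = - \frac{2251}{888} + \sqrt{2}$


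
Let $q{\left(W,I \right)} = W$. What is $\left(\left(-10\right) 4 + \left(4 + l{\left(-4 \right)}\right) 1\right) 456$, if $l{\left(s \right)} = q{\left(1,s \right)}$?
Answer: $-15960$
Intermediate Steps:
$l{\left(s \right)} = 1$
$\left(\left(-10\right) 4 + \left(4 + l{\left(-4 \right)}\right) 1\right) 456 = \left(\left(-10\right) 4 + \left(4 + 1\right) 1\right) 456 = \left(-40 + 5 \cdot 1\right) 456 = \left(-40 + 5\right) 456 = \left(-35\right) 456 = -15960$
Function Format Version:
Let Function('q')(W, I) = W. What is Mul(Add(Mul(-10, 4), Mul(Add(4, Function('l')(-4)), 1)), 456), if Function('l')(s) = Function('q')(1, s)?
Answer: -15960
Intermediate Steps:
Function('l')(s) = 1
Mul(Add(Mul(-10, 4), Mul(Add(4, Function('l')(-4)), 1)), 456) = Mul(Add(Mul(-10, 4), Mul(Add(4, 1), 1)), 456) = Mul(Add(-40, Mul(5, 1)), 456) = Mul(Add(-40, 5), 456) = Mul(-35, 456) = -15960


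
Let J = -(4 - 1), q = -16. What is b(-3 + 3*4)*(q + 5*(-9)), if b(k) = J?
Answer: 183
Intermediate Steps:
J = -3 (J = -1*3 = -3)
b(k) = -3
b(-3 + 3*4)*(q + 5*(-9)) = -3*(-16 + 5*(-9)) = -3*(-16 - 45) = -3*(-61) = 183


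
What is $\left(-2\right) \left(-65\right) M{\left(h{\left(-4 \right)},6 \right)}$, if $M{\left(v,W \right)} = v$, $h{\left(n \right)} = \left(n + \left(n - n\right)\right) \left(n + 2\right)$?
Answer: $1040$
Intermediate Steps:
$h{\left(n \right)} = n \left(2 + n\right)$ ($h{\left(n \right)} = \left(n + 0\right) \left(2 + n\right) = n \left(2 + n\right)$)
$\left(-2\right) \left(-65\right) M{\left(h{\left(-4 \right)},6 \right)} = \left(-2\right) \left(-65\right) \left(- 4 \left(2 - 4\right)\right) = 130 \left(\left(-4\right) \left(-2\right)\right) = 130 \cdot 8 = 1040$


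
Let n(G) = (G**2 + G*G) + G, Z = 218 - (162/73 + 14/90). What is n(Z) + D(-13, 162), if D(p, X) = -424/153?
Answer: 17097867302599/183450825 ≈ 93201.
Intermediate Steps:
D(p, X) = -424/153 (D(p, X) = -424*1/153 = -424/153)
Z = 708329/3285 (Z = 218 - (162*(1/73) + 14*(1/90)) = 218 - (162/73 + 7/45) = 218 - 1*7801/3285 = 218 - 7801/3285 = 708329/3285 ≈ 215.63)
n(G) = G + 2*G**2 (n(G) = (G**2 + G**2) + G = 2*G**2 + G = G + 2*G**2)
n(Z) + D(-13, 162) = 708329*(1 + 2*(708329/3285))/3285 - 424/153 = 708329*(1 + 1416658/3285)/3285 - 424/153 = (708329/3285)*(1419943/3285) - 424/153 = 1005786805247/10791225 - 424/153 = 17097867302599/183450825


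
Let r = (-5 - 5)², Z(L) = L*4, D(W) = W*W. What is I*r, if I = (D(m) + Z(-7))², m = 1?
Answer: 72900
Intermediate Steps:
D(W) = W²
Z(L) = 4*L
I = 729 (I = (1² + 4*(-7))² = (1 - 28)² = (-27)² = 729)
r = 100 (r = (-10)² = 100)
I*r = 729*100 = 72900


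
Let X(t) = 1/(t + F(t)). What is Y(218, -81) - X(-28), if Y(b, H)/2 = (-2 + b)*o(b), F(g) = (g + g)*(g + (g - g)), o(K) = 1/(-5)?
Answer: -133057/1540 ≈ -86.401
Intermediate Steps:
o(K) = -⅕
F(g) = 2*g² (F(g) = (2*g)*(g + 0) = (2*g)*g = 2*g²)
Y(b, H) = ⅘ - 2*b/5 (Y(b, H) = 2*((-2 + b)*(-⅕)) = 2*(⅖ - b/5) = ⅘ - 2*b/5)
X(t) = 1/(t + 2*t²)
Y(218, -81) - X(-28) = (⅘ - ⅖*218) - 1/((-28)*(1 + 2*(-28))) = (⅘ - 436/5) - (-1)/(28*(1 - 56)) = -432/5 - (-1)/(28*(-55)) = -432/5 - (-1)*(-1)/(28*55) = -432/5 - 1*1/1540 = -432/5 - 1/1540 = -133057/1540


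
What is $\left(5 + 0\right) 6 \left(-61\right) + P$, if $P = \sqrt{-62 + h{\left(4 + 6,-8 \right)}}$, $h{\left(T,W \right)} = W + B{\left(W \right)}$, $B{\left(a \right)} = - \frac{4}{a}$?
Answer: $-1830 + \frac{i \sqrt{278}}{2} \approx -1830.0 + 8.3367 i$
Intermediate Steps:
$h{\left(T,W \right)} = W - \frac{4}{W}$
$P = \frac{i \sqrt{278}}{2}$ ($P = \sqrt{-62 - \left(8 + \frac{4}{-8}\right)} = \sqrt{-62 - \frac{15}{2}} = \sqrt{- \frac{139}{2}} = \frac{i \sqrt{278}}{2} \approx 8.3367 i$)
$\left(5 + 0\right) 6 \left(-61\right) + P = \left(5 + 0\right) 6 \left(-61\right) + \frac{i \sqrt{278}}{2} = 5 \cdot 6 \left(-61\right) + \frac{i \sqrt{278}}{2} = 30 \left(-61\right) + \frac{i \sqrt{278}}{2} = -1830 + \frac{i \sqrt{278}}{2}$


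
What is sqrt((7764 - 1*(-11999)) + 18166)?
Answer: sqrt(37929) ≈ 194.75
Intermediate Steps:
sqrt((7764 - 1*(-11999)) + 18166) = sqrt((7764 + 11999) + 18166) = sqrt(19763 + 18166) = sqrt(37929)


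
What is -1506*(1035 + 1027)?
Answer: -3105372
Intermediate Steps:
-1506*(1035 + 1027) = -1506*2062 = -3105372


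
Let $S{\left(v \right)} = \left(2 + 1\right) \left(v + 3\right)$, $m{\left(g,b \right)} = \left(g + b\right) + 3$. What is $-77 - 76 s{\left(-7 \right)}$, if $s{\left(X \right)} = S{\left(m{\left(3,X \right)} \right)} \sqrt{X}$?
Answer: $-77 - 456 i \sqrt{7} \approx -77.0 - 1206.5 i$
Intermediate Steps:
$m{\left(g,b \right)} = 3 + b + g$ ($m{\left(g,b \right)} = \left(b + g\right) + 3 = 3 + b + g$)
$S{\left(v \right)} = 9 + 3 v$ ($S{\left(v \right)} = 3 \left(3 + v\right) = 9 + 3 v$)
$s{\left(X \right)} = \sqrt{X} \left(27 + 3 X\right)$ ($s{\left(X \right)} = \left(9 + 3 \left(3 + X + 3\right)\right) \sqrt{X} = \left(9 + 3 \left(6 + X\right)\right) \sqrt{X} = \left(9 + \left(18 + 3 X\right)\right) \sqrt{X} = \left(27 + 3 X\right) \sqrt{X} = \sqrt{X} \left(27 + 3 X\right)$)
$-77 - 76 s{\left(-7 \right)} = -77 - 76 \cdot 3 \sqrt{-7} \left(9 - 7\right) = -77 - 76 \cdot 3 i \sqrt{7} \cdot 2 = -77 - 76 \cdot 6 i \sqrt{7} = -77 - 456 i \sqrt{7}$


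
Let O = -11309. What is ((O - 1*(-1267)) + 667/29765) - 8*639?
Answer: -451058143/29765 ≈ -15154.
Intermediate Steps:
((O - 1*(-1267)) + 667/29765) - 8*639 = ((-11309 - 1*(-1267)) + 667/29765) - 8*639 = ((-11309 + 1267) + 667*(1/29765)) - 5112 = (-10042 + 667/29765) - 5112 = -298899463/29765 - 5112 = -451058143/29765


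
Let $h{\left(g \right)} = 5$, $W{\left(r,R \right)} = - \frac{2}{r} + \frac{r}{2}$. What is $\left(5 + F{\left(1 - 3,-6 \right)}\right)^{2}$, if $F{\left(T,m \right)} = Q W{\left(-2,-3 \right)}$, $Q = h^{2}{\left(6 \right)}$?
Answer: $25$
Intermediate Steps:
$W{\left(r,R \right)} = \frac{r}{2} - \frac{2}{r}$ ($W{\left(r,R \right)} = - \frac{2}{r} + r \frac{1}{2} = - \frac{2}{r} + \frac{r}{2} = \frac{r}{2} - \frac{2}{r}$)
$Q = 25$ ($Q = 5^{2} = 25$)
$F{\left(T,m \right)} = 0$ ($F{\left(T,m \right)} = 25 \left(\frac{1}{2} \left(-2\right) - \frac{2}{-2}\right) = 25 \left(-1 - -1\right) = 25 \left(-1 + 1\right) = 25 \cdot 0 = 0$)
$\left(5 + F{\left(1 - 3,-6 \right)}\right)^{2} = \left(5 + 0\right)^{2} = 5^{2} = 25$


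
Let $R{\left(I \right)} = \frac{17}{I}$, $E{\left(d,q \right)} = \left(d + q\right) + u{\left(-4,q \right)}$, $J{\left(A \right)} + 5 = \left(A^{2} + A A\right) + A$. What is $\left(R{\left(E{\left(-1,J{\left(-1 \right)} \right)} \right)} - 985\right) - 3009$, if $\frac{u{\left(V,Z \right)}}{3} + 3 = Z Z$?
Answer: $- \frac{7987}{2} \approx -3993.5$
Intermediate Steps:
$u{\left(V,Z \right)} = -9 + 3 Z^{2}$ ($u{\left(V,Z \right)} = -9 + 3 Z Z = -9 + 3 Z^{2}$)
$J{\left(A \right)} = -5 + A + 2 A^{2}$ ($J{\left(A \right)} = -5 + \left(\left(A^{2} + A A\right) + A\right) = -5 + \left(\left(A^{2} + A^{2}\right) + A\right) = -5 + \left(2 A^{2} + A\right) = -5 + \left(A + 2 A^{2}\right) = -5 + A + 2 A^{2}$)
$E{\left(d,q \right)} = -9 + d + q + 3 q^{2}$ ($E{\left(d,q \right)} = \left(d + q\right) + \left(-9 + 3 q^{2}\right) = -9 + d + q + 3 q^{2}$)
$\left(R{\left(E{\left(-1,J{\left(-1 \right)} \right)} \right)} - 985\right) - 3009 = \left(\frac{17}{-9 - 1 - \left(6 - 2\right) + 3 \left(-5 - 1 + 2 \left(-1\right)^{2}\right)^{2}} - 985\right) - 3009 = \left(\frac{17}{-9 - 1 - 4 + 3 \left(-5 - 1 + 2 \cdot 1\right)^{2}} - 985\right) - 3009 = \left(\frac{17}{-9 - 1 - 4 + 3 \left(-5 - 1 + 2\right)^{2}} - 985\right) - 3009 = \left(\frac{17}{-9 - 1 - 4 + 3 \left(-4\right)^{2}} - 985\right) - 3009 = \left(\frac{17}{-9 - 1 - 4 + 3 \cdot 16} - 985\right) - 3009 = \left(\frac{17}{-9 - 1 - 4 + 48} - 985\right) - 3009 = \left(\frac{17}{34} - 985\right) - 3009 = \left(17 \cdot \frac{1}{34} - 985\right) - 3009 = \left(\frac{1}{2} - 985\right) - 3009 = - \frac{1969}{2} - 3009 = - \frac{7987}{2}$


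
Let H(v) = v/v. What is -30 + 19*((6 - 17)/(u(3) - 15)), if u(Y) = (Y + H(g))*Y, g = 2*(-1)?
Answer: 119/3 ≈ 39.667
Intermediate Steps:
g = -2
H(v) = 1
u(Y) = Y*(1 + Y) (u(Y) = (Y + 1)*Y = (1 + Y)*Y = Y*(1 + Y))
-30 + 19*((6 - 17)/(u(3) - 15)) = -30 + 19*((6 - 17)/(3*(1 + 3) - 15)) = -30 + 19*(-11/(3*4 - 15)) = -30 + 19*(-11/(12 - 15)) = -30 + 19*(-11/(-3)) = -30 + 19*(-11*(-⅓)) = -30 + 19*(11/3) = -30 + 209/3 = 119/3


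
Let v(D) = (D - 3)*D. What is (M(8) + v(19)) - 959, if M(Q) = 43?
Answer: -612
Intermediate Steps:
v(D) = D*(-3 + D) (v(D) = (-3 + D)*D = D*(-3 + D))
(M(8) + v(19)) - 959 = (43 + 19*(-3 + 19)) - 959 = (43 + 19*16) - 959 = (43 + 304) - 959 = 347 - 959 = -612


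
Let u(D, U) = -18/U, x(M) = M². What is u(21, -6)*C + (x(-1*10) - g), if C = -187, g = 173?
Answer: -634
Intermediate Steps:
u(21, -6)*C + (x(-1*10) - g) = -18/(-6)*(-187) + ((-1*10)² - 1*173) = -18*(-⅙)*(-187) + ((-10)² - 173) = 3*(-187) + (100 - 173) = -561 - 73 = -634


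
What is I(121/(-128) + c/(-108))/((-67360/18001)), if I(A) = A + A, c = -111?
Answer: -342019/7759872 ≈ -0.044075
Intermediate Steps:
I(A) = 2*A
I(121/(-128) + c/(-108))/((-67360/18001)) = (2*(121/(-128) - 111/(-108)))/((-67360/18001)) = (2*(121*(-1/128) - 111*(-1/108)))/((-67360*1/18001)) = (2*(-121/128 + 37/36))/(-67360/18001) = (2*(95/1152))*(-18001/67360) = (95/576)*(-18001/67360) = -342019/7759872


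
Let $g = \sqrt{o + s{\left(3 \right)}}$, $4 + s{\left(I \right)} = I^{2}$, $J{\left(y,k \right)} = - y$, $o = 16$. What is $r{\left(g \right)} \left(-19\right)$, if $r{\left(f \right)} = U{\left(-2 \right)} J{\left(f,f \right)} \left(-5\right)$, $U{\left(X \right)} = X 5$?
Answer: $950 \sqrt{21} \approx 4353.4$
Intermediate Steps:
$U{\left(X \right)} = 5 X$
$s{\left(I \right)} = -4 + I^{2}$
$g = \sqrt{21}$ ($g = \sqrt{16 - \left(4 - 3^{2}\right)} = \sqrt{16 + \left(-4 + 9\right)} = \sqrt{16 + 5} = \sqrt{21} \approx 4.5826$)
$r{\left(f \right)} = - 50 f$ ($r{\left(f \right)} = 5 \left(-2\right) \left(- f\right) \left(-5\right) = - 10 \left(- f\right) \left(-5\right) = 10 f \left(-5\right) = - 50 f$)
$r{\left(g \right)} \left(-19\right) = - 50 \sqrt{21} \left(-19\right) = 950 \sqrt{21}$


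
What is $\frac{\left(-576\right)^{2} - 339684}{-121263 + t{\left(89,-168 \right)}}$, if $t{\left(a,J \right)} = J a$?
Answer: $\frac{2636}{45405} \approx 0.058055$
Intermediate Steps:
$\frac{\left(-576\right)^{2} - 339684}{-121263 + t{\left(89,-168 \right)}} = \frac{\left(-576\right)^{2} - 339684}{-121263 - 14952} = \frac{331776 - 339684}{-121263 - 14952} = - \frac{7908}{-136215} = \left(-7908\right) \left(- \frac{1}{136215}\right) = \frac{2636}{45405}$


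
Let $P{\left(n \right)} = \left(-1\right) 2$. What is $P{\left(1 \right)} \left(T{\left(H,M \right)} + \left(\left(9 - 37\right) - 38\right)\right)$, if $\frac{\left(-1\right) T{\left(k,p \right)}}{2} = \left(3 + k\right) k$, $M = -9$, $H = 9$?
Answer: $564$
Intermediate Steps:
$P{\left(n \right)} = -2$
$T{\left(k,p \right)} = - 2 k \left(3 + k\right)$ ($T{\left(k,p \right)} = - 2 \left(3 + k\right) k = - 2 k \left(3 + k\right)$)
$P{\left(1 \right)} \left(T{\left(H,M \right)} + \left(\left(9 - 37\right) - 38\right)\right) = - 2 \left(\left(-2\right) 9 \left(3 + 9\right) + \left(\left(9 - 37\right) - 38\right)\right) = - 2 \left(\left(-2\right) 9 \cdot 12 - 66\right) = - 2 \left(-216 - 66\right) = \left(-2\right) \left(-282\right) = 564$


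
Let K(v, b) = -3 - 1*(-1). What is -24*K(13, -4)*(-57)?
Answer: -2736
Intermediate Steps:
K(v, b) = -2 (K(v, b) = -3 + 1 = -2)
-24*K(13, -4)*(-57) = -24*(-2)*(-57) = 48*(-57) = -2736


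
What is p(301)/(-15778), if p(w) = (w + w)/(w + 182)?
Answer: -43/544341 ≈ -7.8995e-5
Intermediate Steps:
p(w) = 2*w/(182 + w) (p(w) = (2*w)/(182 + w) = 2*w/(182 + w))
p(301)/(-15778) = (2*301/(182 + 301))/(-15778) = (2*301/483)*(-1/15778) = (2*301*(1/483))*(-1/15778) = (86/69)*(-1/15778) = -43/544341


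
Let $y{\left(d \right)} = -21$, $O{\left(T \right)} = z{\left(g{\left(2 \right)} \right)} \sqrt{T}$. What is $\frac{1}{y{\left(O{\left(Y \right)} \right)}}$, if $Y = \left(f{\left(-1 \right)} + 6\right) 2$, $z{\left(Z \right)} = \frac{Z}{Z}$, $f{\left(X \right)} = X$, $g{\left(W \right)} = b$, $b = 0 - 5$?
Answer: $- \frac{1}{21} \approx -0.047619$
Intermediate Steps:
$b = -5$ ($b = 0 - 5 = -5$)
$g{\left(W \right)} = -5$
$z{\left(Z \right)} = 1$
$Y = 10$ ($Y = \left(-1 + 6\right) 2 = 5 \cdot 2 = 10$)
$O{\left(T \right)} = \sqrt{T}$ ($O{\left(T \right)} = 1 \sqrt{T} = \sqrt{T}$)
$\frac{1}{y{\left(O{\left(Y \right)} \right)}} = \frac{1}{-21} = - \frac{1}{21}$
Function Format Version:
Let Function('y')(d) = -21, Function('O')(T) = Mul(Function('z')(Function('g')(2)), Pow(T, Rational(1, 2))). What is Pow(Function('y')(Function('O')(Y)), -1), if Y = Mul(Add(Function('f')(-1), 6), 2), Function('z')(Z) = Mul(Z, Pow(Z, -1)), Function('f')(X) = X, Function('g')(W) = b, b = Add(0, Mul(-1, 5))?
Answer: Rational(-1, 21) ≈ -0.047619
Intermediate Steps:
b = -5 (b = Add(0, -5) = -5)
Function('g')(W) = -5
Function('z')(Z) = 1
Y = 10 (Y = Mul(Add(-1, 6), 2) = Mul(5, 2) = 10)
Function('O')(T) = Pow(T, Rational(1, 2)) (Function('O')(T) = Mul(1, Pow(T, Rational(1, 2))) = Pow(T, Rational(1, 2)))
Pow(Function('y')(Function('O')(Y)), -1) = Pow(-21, -1) = Rational(-1, 21)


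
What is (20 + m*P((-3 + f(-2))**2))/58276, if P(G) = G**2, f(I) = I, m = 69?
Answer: 43145/58276 ≈ 0.74036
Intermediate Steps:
(20 + m*P((-3 + f(-2))**2))/58276 = (20 + 69*((-3 - 2)**2)**2)/58276 = (20 + 69*((-5)**2)**2)*(1/58276) = (20 + 69*25**2)*(1/58276) = (20 + 69*625)*(1/58276) = (20 + 43125)*(1/58276) = 43145*(1/58276) = 43145/58276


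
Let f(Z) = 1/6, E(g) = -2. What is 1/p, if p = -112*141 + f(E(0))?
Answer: -6/94751 ≈ -6.3324e-5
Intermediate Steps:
f(Z) = ⅙
p = -94751/6 (p = -112*141 + ⅙ = -15792 + ⅙ = -94751/6 ≈ -15792.)
1/p = 1/(-94751/6) = -6/94751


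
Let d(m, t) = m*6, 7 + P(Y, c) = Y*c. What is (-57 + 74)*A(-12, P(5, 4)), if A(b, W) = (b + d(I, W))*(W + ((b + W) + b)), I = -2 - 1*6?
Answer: -2040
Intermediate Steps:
I = -8 (I = -2 - 6 = -8)
P(Y, c) = -7 + Y*c
d(m, t) = 6*m
A(b, W) = (-48 + b)*(2*W + 2*b) (A(b, W) = (b + 6*(-8))*(W + ((b + W) + b)) = (b - 48)*(W + ((W + b) + b)) = (-48 + b)*(W + (W + 2*b)) = (-48 + b)*(2*W + 2*b))
(-57 + 74)*A(-12, P(5, 4)) = (-57 + 74)*(-96*(-7 + 5*4) - 96*(-12) + 2*(-12)² + 2*(-7 + 5*4)*(-12)) = 17*(-96*(-7 + 20) + 1152 + 2*144 + 2*(-7 + 20)*(-12)) = 17*(-96*13 + 1152 + 288 + 2*13*(-12)) = 17*(-1248 + 1152 + 288 - 312) = 17*(-120) = -2040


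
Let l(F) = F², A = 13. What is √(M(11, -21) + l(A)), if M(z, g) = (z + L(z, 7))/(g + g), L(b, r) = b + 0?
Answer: √74298/21 ≈ 12.980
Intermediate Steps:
L(b, r) = b
M(z, g) = z/g (M(z, g) = (z + z)/(g + g) = (2*z)/((2*g)) = (2*z)*(1/(2*g)) = z/g)
√(M(11, -21) + l(A)) = √(11/(-21) + 13²) = √(11*(-1/21) + 169) = √(-11/21 + 169) = √(3538/21) = √74298/21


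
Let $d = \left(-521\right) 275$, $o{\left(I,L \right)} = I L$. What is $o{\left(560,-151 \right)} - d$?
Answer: $58715$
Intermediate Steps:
$d = -143275$
$o{\left(560,-151 \right)} - d = 560 \left(-151\right) - -143275 = -84560 + 143275 = 58715$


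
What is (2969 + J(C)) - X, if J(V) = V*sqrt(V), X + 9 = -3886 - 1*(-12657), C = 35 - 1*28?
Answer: -5793 + 7*sqrt(7) ≈ -5774.5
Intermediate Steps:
C = 7 (C = 35 - 28 = 7)
X = 8762 (X = -9 + (-3886 - 1*(-12657)) = -9 + (-3886 + 12657) = -9 + 8771 = 8762)
J(V) = V**(3/2)
(2969 + J(C)) - X = (2969 + 7**(3/2)) - 1*8762 = (2969 + 7*sqrt(7)) - 8762 = -5793 + 7*sqrt(7)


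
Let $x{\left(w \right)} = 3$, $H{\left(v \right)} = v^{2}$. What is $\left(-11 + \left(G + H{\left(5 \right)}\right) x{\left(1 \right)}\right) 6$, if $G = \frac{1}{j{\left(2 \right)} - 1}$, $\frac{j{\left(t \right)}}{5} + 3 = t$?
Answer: $381$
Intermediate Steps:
$j{\left(t \right)} = -15 + 5 t$
$G = - \frac{1}{6}$ ($G = \frac{1}{\left(-15 + 5 \cdot 2\right) - 1} = \frac{1}{\left(-15 + 10\right) - 1} = \frac{1}{-5 - 1} = \frac{1}{-6} = - \frac{1}{6} \approx -0.16667$)
$\left(-11 + \left(G + H{\left(5 \right)}\right) x{\left(1 \right)}\right) 6 = \left(-11 + \left(- \frac{1}{6} + 5^{2}\right) 3\right) 6 = \left(-11 + \left(- \frac{1}{6} + 25\right) 3\right) 6 = \left(-11 + \frac{149}{6} \cdot 3\right) 6 = \left(-11 + \frac{149}{2}\right) 6 = \frac{127}{2} \cdot 6 = 381$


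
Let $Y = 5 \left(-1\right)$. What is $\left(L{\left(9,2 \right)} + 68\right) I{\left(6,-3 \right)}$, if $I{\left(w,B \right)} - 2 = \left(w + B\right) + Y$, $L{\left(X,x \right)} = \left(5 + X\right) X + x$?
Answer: $0$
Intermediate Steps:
$Y = -5$
$L{\left(X,x \right)} = x + X \left(5 + X\right)$ ($L{\left(X,x \right)} = X \left(5 + X\right) + x = x + X \left(5 + X\right)$)
$I{\left(w,B \right)} = -3 + B + w$ ($I{\left(w,B \right)} = 2 - \left(5 - B - w\right) = 2 + \left(-5 + B + w\right) = -3 + B + w$)
$\left(L{\left(9,2 \right)} + 68\right) I{\left(6,-3 \right)} = \left(\left(2 + 9^{2} + 5 \cdot 9\right) + 68\right) \left(-3 - 3 + 6\right) = \left(\left(2 + 81 + 45\right) + 68\right) 0 = \left(128 + 68\right) 0 = 196 \cdot 0 = 0$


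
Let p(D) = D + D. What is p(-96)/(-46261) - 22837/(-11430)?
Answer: 1058657017/528763230 ≈ 2.0021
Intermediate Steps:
p(D) = 2*D
p(-96)/(-46261) - 22837/(-11430) = (2*(-96))/(-46261) - 22837/(-11430) = -192*(-1/46261) - 22837*(-1/11430) = 192/46261 + 22837/11430 = 1058657017/528763230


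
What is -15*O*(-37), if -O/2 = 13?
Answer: -14430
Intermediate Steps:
O = -26 (O = -2*13 = -26)
-15*O*(-37) = -15*(-26)*(-37) = 390*(-37) = -14430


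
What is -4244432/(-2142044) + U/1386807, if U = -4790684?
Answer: -1093911977368/742650403377 ≈ -1.4730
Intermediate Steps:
-4244432/(-2142044) + U/1386807 = -4244432/(-2142044) - 4790684/1386807 = -4244432*(-1/2142044) - 4790684*1/1386807 = 1061108/535511 - 4790684/1386807 = -1093911977368/742650403377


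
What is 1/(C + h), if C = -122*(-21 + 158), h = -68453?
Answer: -1/85167 ≈ -1.1742e-5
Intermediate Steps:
C = -16714 (C = -122*137 = -16714)
1/(C + h) = 1/(-16714 - 68453) = 1/(-85167) = -1/85167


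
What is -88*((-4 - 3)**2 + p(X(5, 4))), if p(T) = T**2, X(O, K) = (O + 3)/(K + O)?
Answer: -354904/81 ≈ -4381.5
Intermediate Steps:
X(O, K) = (3 + O)/(K + O)
-88*((-4 - 3)**2 + p(X(5, 4))) = -88*((-4 - 3)**2 + ((3 + 5)/(4 + 5))**2) = -88*((-7)**2 + (8/9)**2) = -88*(49 + ((1/9)*8)**2) = -88*(49 + (8/9)**2) = -88*(49 + 64/81) = -88*4033/81 = -354904/81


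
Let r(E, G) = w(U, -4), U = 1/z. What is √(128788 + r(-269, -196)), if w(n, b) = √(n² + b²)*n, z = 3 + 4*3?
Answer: √(28977300 + √3601)/15 ≈ 358.87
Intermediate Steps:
z = 15 (z = 3 + 12 = 15)
U = 1/15 ≈ 0.066667
w(n, b) = n*√(b² + n²) (w(n, b) = √(b² + n²)*n = n*√(b² + n²))
r(E, G) = √3601/225 (r(E, G) = √((-4)² + (1/15)²)/15 = √(16 + 1/225)/15 = √(3601/225)/15 = (√3601/15)/15 = √3601/225)
√(128788 + r(-269, -196)) = √(128788 + √3601/225)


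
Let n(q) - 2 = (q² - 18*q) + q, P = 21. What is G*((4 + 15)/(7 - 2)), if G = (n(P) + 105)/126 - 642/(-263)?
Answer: 498275/33138 ≈ 15.036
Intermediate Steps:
n(q) = 2 + q² - 17*q (n(q) = 2 + ((q² - 18*q) + q) = 2 + (q² - 17*q) = 2 + q² - 17*q)
G = 131125/33138 (G = ((2 + 21² - 17*21) + 105)/126 - 642/(-263) = ((2 + 441 - 357) + 105)*(1/126) - 642*(-1/263) = (86 + 105)*(1/126) + 642/263 = 191*(1/126) + 642/263 = 191/126 + 642/263 = 131125/33138 ≈ 3.9569)
G*((4 + 15)/(7 - 2)) = 131125*((4 + 15)/(7 - 2))/33138 = 131125*(19/5)/33138 = 131125*(19*(⅕))/33138 = (131125/33138)*(19/5) = 498275/33138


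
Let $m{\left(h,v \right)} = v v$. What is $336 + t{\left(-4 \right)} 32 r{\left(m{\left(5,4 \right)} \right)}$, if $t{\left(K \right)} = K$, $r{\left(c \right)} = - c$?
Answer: $2384$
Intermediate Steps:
$m{\left(h,v \right)} = v^{2}$
$336 + t{\left(-4 \right)} 32 r{\left(m{\left(5,4 \right)} \right)} = 336 + \left(-4\right) 32 \left(- 4^{2}\right) = 336 - 128 \left(\left(-1\right) 16\right) = 336 - -2048 = 336 + 2048 = 2384$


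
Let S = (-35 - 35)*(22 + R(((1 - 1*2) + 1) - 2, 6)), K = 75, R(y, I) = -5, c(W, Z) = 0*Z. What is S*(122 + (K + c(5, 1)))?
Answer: -234430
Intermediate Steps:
c(W, Z) = 0
S = -1190 (S = (-35 - 35)*(22 - 5) = -70*17 = -1190)
S*(122 + (K + c(5, 1))) = -1190*(122 + (75 + 0)) = -1190*(122 + 75) = -1190*197 = -234430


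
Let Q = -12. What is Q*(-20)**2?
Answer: -4800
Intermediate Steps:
Q*(-20)**2 = -12*(-20)**2 = -12*400 = -4800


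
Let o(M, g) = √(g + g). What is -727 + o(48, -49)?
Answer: -727 + 7*I*√2 ≈ -727.0 + 9.8995*I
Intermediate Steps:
o(M, g) = √2*√g (o(M, g) = √(2*g) = √2*√g)
-727 + o(48, -49) = -727 + √2*√(-49) = -727 + √2*(7*I) = -727 + 7*I*√2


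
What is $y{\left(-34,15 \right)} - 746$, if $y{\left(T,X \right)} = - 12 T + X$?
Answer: $-323$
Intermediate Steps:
$y{\left(T,X \right)} = X - 12 T$
$y{\left(-34,15 \right)} - 746 = \left(15 - -408\right) - 746 = \left(15 + 408\right) - 746 = 423 - 746 = -323$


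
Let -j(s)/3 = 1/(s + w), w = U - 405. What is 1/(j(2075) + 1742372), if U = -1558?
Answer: 112/195145661 ≈ 5.7393e-7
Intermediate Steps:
w = -1963 (w = -1558 - 405 = -1963)
j(s) = -3/(-1963 + s) (j(s) = -3/(s - 1963) = -3/(-1963 + s))
1/(j(2075) + 1742372) = 1/(-3/(-1963 + 2075) + 1742372) = 1/(-3/112 + 1742372) = 1/(195145661/112) = 112/195145661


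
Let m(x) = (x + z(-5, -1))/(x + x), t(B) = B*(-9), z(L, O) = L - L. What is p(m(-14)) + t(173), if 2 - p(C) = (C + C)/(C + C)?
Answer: -1556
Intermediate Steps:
z(L, O) = 0
t(B) = -9*B
m(x) = ½ (m(x) = (x + 0)/(x + x) = x/((2*x)) = x*(1/(2*x)) = ½)
p(C) = 1 (p(C) = 2 - (C + C)/(C + C) = 2 - 2*C/(2*C) = 2 - 2*C*1/(2*C) = 2 - 1*1 = 2 - 1 = 1)
p(m(-14)) + t(173) = 1 - 9*173 = 1 - 1557 = -1556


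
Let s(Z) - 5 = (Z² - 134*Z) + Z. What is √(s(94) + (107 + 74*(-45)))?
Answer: 2*I*√1721 ≈ 82.97*I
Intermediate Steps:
s(Z) = 5 + Z² - 133*Z (s(Z) = 5 + ((Z² - 134*Z) + Z) = 5 + (Z² - 133*Z) = 5 + Z² - 133*Z)
√(s(94) + (107 + 74*(-45))) = √((5 + 94² - 133*94) + (107 + 74*(-45))) = √((5 + 8836 - 12502) + (107 - 3330)) = √(-3661 - 3223) = √(-6884) = 2*I*√1721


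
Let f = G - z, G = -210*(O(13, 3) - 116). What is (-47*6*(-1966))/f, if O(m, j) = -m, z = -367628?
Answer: 277206/197359 ≈ 1.4046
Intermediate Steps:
G = 27090 (G = -210*(-1*13 - 116) = -210*(-13 - 116) = -210*(-129) = 27090)
f = 394718 (f = 27090 - 1*(-367628) = 27090 + 367628 = 394718)
(-47*6*(-1966))/f = (-47*6*(-1966))/394718 = -282*(-1966)*(1/394718) = 554412*(1/394718) = 277206/197359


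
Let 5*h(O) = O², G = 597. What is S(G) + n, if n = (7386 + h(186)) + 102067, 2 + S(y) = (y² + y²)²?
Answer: 2540548087471/5 ≈ 5.0811e+11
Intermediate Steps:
h(O) = O²/5
S(y) = -2 + 4*y⁴ (S(y) = -2 + (y² + y²)² = -2 + (2*y²)² = -2 + 4*y⁴)
n = 581861/5 (n = (7386 + (⅕)*186²) + 102067 = (7386 + (⅕)*34596) + 102067 = (7386 + 34596/5) + 102067 = 71526/5 + 102067 = 581861/5 ≈ 1.1637e+5)
S(G) + n = (-2 + 4*597⁴) + 581861/5 = (-2 + 4*127027375281) + 581861/5 = (-2 + 508109501124) + 581861/5 = 508109501122 + 581861/5 = 2540548087471/5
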